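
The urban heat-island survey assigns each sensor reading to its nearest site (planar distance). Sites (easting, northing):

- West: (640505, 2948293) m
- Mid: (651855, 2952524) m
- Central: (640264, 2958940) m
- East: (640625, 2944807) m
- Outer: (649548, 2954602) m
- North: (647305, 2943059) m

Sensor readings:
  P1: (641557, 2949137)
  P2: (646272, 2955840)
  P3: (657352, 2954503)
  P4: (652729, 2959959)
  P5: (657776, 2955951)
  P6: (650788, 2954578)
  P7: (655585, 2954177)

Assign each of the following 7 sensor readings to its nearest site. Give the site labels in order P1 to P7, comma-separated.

P1 → West (d²=1819040.00)
P2 → Outer (d²=12264820.00)
P3 → Mid (d²=34133450.00)
P4 → Outer (d²=38816210.00)
P5 → Mid (d²=46802570.00)
P6 → Outer (d²=1538176.00)
P7 → Mid (d²=16645309.00)

West, Outer, Mid, Outer, Mid, Outer, Mid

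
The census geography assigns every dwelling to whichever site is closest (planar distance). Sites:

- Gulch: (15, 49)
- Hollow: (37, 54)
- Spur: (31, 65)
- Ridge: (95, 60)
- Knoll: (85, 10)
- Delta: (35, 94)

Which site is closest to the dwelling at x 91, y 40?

Ridge

Squared distances to each site:
Gulch: 5857.000; Hollow: 3112.000; Spur: 4225.000; Ridge: 416.000; Knoll: 936.000; Delta: 6052.000.
Minimum at Ridge.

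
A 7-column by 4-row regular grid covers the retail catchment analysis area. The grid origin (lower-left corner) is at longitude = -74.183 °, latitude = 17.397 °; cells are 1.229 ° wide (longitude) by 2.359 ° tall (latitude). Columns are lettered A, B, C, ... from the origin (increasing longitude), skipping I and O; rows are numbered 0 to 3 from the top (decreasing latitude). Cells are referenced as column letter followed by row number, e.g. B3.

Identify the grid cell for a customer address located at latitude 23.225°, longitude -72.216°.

Column index: ⌊(-72.216 − -74.183) / 1.229⌋ = ⌊1.600⌋ = 1 → column B
Row offset from origin: ⌊(23.225 − 17.397) / 2.359⌋ = ⌊2.471⌋ = 2 → row 1 (counted from top)

B1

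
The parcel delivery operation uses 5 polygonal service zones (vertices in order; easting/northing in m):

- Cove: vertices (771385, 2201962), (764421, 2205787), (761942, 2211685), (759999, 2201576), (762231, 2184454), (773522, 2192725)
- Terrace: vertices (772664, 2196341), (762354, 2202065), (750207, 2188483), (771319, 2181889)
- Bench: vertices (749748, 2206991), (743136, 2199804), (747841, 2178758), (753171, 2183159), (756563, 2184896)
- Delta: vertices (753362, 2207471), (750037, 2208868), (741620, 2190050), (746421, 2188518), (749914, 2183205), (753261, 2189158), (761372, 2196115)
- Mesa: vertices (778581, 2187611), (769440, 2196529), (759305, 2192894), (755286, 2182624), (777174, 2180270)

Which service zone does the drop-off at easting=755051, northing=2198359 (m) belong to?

Cast a ray rightward from (755051, 2198359). For each polygon, the edges (by vertex number in listed order) whose endpoints lie on opposite sides of northing = 2198359, where each meets that height, and whether that is right or left of the point:
Cove: 4–5 at easting≈760418.4 (right), 6–1 at easting≈772218.6 (right) → 2 crossings.
Terrace: 1–2 at easting≈769029.2 (right), 2–3 at easting≈759039.6 (right) → 2 crossings.
Bench: 2–3 at easting≈743459.0 (left), 5–1 at easting≈752410.5 (left) → 0 crossings.
Delta: 2–3 at easting≈745336.5 (left), 7–1 at easting≈759789.2 (right) → 1 crossing.
Mesa: no edge straddles that height → 0 crossings.
Only Delta has an odd count, so the point is inside Delta.

Delta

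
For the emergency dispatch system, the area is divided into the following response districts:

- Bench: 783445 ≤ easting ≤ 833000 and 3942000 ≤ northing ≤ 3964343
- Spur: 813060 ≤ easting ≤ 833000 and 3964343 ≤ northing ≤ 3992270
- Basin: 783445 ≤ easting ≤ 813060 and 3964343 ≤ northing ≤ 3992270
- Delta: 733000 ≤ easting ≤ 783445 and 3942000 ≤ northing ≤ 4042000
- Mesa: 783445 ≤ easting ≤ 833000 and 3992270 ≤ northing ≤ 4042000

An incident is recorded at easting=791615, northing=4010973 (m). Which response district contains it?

Mesa

The point has easting = 791615 and northing = 4010973.
Only Mesa satisfies 783445 ≤ easting ≤ 833000 and 3992270 ≤ northing ≤ 4042000.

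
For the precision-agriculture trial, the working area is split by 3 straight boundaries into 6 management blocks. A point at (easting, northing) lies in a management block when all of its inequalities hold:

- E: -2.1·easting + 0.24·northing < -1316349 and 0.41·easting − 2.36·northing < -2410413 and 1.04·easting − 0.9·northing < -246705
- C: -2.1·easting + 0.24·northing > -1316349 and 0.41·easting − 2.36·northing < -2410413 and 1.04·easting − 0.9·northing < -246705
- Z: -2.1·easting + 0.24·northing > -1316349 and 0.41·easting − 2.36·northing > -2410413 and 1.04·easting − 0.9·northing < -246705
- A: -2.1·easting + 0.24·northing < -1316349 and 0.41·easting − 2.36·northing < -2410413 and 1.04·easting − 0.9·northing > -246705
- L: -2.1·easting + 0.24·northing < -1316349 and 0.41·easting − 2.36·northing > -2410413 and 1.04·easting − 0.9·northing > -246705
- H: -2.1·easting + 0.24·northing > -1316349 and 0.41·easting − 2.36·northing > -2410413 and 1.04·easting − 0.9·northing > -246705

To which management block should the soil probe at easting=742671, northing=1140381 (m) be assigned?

-2.1·742671 + 0.24·1140381 = -1285917.660, which is > -1316349
0.41·742671 − 2.36·1140381 = -2386804.050, which is > -2410413
1.04·742671 − 0.9·1140381 = -253965.060, which is < -246705
This sign pattern matches Z.

Z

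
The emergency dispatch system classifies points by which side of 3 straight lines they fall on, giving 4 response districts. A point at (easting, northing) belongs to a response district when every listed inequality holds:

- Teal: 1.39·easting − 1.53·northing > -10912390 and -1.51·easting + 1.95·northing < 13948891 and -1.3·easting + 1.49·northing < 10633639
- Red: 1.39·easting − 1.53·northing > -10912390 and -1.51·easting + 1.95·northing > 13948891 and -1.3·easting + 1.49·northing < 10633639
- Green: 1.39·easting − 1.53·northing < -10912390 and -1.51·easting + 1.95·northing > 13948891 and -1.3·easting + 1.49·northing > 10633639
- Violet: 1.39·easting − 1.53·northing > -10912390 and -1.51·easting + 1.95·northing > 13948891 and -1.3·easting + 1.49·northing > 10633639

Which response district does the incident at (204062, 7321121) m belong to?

1.39·204062 − 1.53·7321121 = -10917668.950, which is < -10912390
-1.51·204062 + 1.95·7321121 = 13968052.330, which is > 13948891
-1.3·204062 + 1.49·7321121 = 10643189.690, which is > 10633639
This sign pattern matches Green.

Green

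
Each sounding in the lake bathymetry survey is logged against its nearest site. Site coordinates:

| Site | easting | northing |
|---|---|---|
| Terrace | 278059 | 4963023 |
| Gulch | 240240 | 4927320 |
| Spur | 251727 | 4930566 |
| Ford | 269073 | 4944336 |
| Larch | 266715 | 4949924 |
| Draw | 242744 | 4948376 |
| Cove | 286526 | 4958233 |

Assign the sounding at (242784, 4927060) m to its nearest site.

Gulch

Squared distances to each site:
Terrace: 2537662994.000; Gulch: 6539536.000; Spur: 92269285.000; Ford: 989571697.000; Larch: 1095455257.000; Draw: 454373456.000; Cove: 2885118493.000.
Minimum at Gulch.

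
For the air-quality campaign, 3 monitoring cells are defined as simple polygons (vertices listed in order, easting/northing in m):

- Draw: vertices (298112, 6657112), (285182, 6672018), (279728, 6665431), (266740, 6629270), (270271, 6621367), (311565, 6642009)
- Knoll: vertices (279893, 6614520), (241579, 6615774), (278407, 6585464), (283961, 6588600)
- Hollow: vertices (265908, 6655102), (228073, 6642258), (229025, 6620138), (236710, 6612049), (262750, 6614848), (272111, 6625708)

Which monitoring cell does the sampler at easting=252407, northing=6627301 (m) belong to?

Cast a ray rightward from (252407, 6627301). For each polygon, the edges (by vertex number in listed order) whose endpoints lie on opposite sides of northing = 6627301, where each meets that height, and whether that is right or left of the point:
Draw: 4–5 at easting≈267619.7 (right), 5–6 at easting≈282141.9 (right) → 2 crossings.
Knoll: no edge straddles that height → 0 crossings.
Hollow: 2–3 at easting≈228716.7 (left), 6–1 at easting≈271774.8 (right) → 1 crossing.
Only Hollow has an odd count, so the point is inside Hollow.

Hollow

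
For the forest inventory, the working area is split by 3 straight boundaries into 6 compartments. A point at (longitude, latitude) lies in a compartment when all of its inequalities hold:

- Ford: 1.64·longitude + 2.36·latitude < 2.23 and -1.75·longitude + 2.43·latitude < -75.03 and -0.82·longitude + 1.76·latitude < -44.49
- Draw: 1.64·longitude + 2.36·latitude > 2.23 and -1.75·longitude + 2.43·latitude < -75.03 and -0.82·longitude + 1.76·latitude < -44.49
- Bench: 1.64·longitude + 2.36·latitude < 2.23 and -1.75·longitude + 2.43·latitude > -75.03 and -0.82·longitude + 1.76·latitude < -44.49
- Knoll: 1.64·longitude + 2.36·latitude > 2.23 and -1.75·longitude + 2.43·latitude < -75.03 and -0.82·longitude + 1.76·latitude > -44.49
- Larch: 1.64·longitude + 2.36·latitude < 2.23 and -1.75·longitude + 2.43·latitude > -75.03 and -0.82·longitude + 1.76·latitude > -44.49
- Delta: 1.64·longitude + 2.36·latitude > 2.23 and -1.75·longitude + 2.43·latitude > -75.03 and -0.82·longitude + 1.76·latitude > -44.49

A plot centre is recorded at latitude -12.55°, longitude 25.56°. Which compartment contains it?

1.64·25.56 + 2.36·-12.55 = 12.300, which is > 2.23
-1.75·25.56 + 2.43·-12.55 = -75.227, which is < -75.03
-0.82·25.56 + 1.76·-12.55 = -43.047, which is > -44.49
This sign pattern matches Knoll.

Knoll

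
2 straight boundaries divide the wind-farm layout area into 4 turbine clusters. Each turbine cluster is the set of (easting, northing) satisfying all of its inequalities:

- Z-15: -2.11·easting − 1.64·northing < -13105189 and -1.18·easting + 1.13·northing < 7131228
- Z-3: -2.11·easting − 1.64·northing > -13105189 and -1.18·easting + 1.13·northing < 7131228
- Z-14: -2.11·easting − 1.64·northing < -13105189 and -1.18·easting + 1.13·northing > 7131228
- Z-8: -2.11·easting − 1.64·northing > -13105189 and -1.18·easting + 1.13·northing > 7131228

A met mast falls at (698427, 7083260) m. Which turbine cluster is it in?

-2.11·698427 − 1.64·7083260 = -13090227.370, which is > -13105189
-1.18·698427 + 1.13·7083260 = 7179939.940, which is > 7131228
This sign pattern matches Z-8.

Z-8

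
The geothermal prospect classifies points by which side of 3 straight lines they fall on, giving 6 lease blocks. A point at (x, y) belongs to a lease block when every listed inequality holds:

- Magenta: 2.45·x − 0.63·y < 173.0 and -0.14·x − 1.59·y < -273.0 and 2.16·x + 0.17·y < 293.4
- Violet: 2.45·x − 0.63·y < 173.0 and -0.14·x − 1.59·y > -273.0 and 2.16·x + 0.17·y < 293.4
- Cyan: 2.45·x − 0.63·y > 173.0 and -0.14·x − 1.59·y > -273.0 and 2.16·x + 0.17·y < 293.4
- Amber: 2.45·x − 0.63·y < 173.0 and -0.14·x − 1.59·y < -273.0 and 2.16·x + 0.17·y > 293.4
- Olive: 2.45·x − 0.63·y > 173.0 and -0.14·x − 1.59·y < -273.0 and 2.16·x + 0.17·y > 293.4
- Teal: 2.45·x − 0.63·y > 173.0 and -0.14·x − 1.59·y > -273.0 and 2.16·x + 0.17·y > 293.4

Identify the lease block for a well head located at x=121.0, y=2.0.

Cyan

2.45·121.0 − 0.63·2.0 = 295.190, which is > 173.0
-0.14·121.0 − 1.59·2.0 = -20.120, which is > -273.0
2.16·121.0 + 0.17·2.0 = 261.700, which is < 293.4
This sign pattern matches Cyan.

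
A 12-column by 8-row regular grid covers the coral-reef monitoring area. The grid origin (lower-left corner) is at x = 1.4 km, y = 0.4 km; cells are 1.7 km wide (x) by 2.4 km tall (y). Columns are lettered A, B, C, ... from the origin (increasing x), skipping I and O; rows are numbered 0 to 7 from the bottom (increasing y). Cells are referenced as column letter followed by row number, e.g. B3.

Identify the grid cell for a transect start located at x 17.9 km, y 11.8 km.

K4

Column index: ⌊(17.9 − 1.4) / 1.7⌋ = ⌊9.706⌋ = 9 → column K
Row offset from origin: ⌊(11.8 − 0.4) / 2.4⌋ = ⌊4.750⌋ = 4 → row 4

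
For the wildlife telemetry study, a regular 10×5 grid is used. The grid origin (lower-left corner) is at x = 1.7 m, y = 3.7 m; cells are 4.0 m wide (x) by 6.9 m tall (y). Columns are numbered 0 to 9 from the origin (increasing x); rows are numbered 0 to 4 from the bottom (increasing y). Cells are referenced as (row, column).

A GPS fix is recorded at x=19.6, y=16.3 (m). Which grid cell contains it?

(1, 4)

Column index: ⌊(19.6 − 1.7) / 4.0⌋ = ⌊4.475⌋ = 4
Row offset from origin: ⌊(16.3 − 3.7) / 6.9⌋ = ⌊1.826⌋ = 1 → row 1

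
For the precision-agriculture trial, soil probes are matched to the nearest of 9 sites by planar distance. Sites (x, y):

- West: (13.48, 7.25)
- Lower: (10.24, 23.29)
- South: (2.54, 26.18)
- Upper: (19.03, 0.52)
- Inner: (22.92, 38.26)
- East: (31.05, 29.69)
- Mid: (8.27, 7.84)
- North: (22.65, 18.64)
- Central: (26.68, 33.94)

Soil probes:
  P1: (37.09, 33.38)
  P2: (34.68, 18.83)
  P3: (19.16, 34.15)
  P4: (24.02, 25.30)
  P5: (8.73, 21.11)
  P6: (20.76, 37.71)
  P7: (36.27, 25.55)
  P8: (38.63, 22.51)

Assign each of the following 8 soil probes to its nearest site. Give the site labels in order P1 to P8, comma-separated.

East, East, Inner, North, Lower, Inner, East, East

P1 → East (d²=50.10)
P2 → East (d²=131.12)
P3 → Inner (d²=31.03)
P4 → North (d²=46.23)
P5 → Lower (d²=7.03)
P6 → Inner (d²=4.97)
P7 → East (d²=44.39)
P8 → East (d²=109.01)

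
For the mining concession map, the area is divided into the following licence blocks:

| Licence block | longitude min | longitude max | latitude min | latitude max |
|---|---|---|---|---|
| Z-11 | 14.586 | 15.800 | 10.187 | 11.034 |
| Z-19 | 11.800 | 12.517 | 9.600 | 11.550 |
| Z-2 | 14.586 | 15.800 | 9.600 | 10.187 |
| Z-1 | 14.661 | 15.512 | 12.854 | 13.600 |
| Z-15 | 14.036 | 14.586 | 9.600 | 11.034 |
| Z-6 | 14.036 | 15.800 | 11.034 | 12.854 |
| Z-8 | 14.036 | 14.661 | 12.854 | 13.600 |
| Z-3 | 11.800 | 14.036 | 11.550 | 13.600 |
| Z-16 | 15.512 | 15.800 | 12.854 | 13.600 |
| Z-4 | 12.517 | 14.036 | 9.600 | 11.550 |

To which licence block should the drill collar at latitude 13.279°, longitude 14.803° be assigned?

The point has longitude = 14.803 and latitude = 13.279.
Only Z-1 satisfies 14.661 ≤ longitude ≤ 15.512 and 12.854 ≤ latitude ≤ 13.600.

Z-1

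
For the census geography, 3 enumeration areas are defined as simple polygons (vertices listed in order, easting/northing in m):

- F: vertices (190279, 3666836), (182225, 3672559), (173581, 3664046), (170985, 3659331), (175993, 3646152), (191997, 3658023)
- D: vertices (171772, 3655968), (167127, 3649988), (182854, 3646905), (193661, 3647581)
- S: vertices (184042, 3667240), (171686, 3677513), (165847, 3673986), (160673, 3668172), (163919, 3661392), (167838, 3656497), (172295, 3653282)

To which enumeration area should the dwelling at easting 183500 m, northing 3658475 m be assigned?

F

Cast a ray rightward from (183500, 3658475). For each polygon, the edges (by vertex number in listed order) whose endpoints lie on opposite sides of northing = 3658475, where each meets that height, and whether that is right or left of the point:
F: 4–5 at easting≈171310.3 (left), 6–1 at easting≈191908.9 (right) → 1 crossing.
D: no edge straddles that height → 0 crossings.
S: 5–6 at easting≈166254.4 (left), 7–1 at easting≈176665.4 (left) → 0 crossings.
Only F has an odd count, so the point is inside F.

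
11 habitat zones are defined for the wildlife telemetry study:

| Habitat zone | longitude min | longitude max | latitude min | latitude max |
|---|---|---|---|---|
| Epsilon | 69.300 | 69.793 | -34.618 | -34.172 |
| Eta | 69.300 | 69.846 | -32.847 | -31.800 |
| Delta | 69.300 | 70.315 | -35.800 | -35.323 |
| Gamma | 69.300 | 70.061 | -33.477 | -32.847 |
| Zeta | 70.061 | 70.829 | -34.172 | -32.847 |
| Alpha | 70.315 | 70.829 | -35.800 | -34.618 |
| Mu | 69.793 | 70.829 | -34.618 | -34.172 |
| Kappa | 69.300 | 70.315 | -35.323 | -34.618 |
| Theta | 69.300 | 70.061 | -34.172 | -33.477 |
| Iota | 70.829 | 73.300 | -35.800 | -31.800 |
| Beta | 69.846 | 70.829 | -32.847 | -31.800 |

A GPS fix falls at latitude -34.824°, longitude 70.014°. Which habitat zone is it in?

The point has longitude = 70.014 and latitude = -34.824.
Only Kappa satisfies 69.300 ≤ longitude ≤ 70.315 and -35.323 ≤ latitude ≤ -34.618.

Kappa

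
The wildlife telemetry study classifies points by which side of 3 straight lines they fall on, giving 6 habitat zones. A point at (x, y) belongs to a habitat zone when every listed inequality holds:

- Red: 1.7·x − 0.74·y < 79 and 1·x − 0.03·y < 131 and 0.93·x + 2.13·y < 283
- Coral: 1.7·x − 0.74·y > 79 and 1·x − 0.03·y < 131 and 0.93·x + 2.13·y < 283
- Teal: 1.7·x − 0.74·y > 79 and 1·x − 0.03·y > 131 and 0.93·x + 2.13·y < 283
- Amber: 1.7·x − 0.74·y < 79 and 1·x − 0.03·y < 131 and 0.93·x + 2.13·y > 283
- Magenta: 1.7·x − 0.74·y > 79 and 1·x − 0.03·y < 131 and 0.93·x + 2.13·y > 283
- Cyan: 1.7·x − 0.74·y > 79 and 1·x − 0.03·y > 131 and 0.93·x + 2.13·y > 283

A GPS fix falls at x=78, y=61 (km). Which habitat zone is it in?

Coral

1.7·78 − 0.74·61 = 87.460, which is > 79
1·78 − 0.03·61 = 76.170, which is < 131
0.93·78 + 2.13·61 = 202.470, which is < 283
This sign pattern matches Coral.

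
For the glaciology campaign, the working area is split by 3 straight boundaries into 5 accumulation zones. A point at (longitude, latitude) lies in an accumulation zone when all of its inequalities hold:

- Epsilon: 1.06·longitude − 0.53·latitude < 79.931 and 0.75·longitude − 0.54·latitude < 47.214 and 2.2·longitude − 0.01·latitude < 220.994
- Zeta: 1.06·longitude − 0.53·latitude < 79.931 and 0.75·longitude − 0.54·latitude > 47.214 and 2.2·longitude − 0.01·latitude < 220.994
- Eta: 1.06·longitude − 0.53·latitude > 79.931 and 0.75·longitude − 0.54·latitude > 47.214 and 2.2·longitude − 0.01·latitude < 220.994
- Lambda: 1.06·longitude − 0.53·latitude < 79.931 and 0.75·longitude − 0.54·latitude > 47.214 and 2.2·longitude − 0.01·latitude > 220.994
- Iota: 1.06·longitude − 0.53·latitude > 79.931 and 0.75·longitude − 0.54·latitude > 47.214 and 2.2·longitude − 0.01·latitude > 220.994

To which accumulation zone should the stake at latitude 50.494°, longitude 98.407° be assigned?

1.06·98.407 − 0.53·50.494 = 77.550, which is < 79.931
0.75·98.407 − 0.54·50.494 = 46.538, which is < 47.214
2.2·98.407 − 0.01·50.494 = 215.990, which is < 220.994
This sign pattern matches Epsilon.

Epsilon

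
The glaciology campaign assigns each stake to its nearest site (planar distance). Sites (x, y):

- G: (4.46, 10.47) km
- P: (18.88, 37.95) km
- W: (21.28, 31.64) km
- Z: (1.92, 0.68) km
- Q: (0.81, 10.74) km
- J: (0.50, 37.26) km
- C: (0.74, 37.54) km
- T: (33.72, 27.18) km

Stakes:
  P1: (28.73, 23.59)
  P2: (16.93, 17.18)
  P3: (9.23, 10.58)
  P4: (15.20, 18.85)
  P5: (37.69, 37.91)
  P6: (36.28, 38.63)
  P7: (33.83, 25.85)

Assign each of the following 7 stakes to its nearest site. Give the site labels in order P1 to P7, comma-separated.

T, G, G, G, T, T, T

P1 → T (d²=37.79)
P2 → G (d²=200.52)
P3 → G (d²=22.77)
P4 → G (d²=185.57)
P5 → T (d²=130.89)
P6 → T (d²=137.66)
P7 → T (d²=1.78)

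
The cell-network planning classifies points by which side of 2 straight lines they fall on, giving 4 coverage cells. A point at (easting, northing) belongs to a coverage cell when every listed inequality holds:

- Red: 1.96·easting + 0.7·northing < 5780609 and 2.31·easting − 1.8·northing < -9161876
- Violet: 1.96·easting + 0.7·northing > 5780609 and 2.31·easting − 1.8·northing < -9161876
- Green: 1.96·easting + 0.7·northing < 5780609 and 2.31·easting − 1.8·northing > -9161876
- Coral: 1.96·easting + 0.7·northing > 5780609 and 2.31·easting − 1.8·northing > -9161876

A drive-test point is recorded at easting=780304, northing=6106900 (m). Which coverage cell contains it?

1.96·780304 + 0.7·6106900 = 5804225.840, which is > 5780609
2.31·780304 − 1.8·6106900 = -9189917.760, which is < -9161876
This sign pattern matches Violet.

Violet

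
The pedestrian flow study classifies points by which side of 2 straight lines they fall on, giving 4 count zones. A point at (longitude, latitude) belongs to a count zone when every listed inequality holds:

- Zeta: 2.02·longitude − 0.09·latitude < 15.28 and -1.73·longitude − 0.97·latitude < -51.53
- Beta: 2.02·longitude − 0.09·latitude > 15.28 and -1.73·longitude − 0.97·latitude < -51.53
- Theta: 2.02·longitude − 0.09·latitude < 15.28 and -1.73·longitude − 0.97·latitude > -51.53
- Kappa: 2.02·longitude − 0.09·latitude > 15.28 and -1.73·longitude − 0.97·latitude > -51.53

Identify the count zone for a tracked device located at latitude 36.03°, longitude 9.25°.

2.02·9.25 − 0.09·36.03 = 15.442, which is > 15.28
-1.73·9.25 − 0.97·36.03 = -50.952, which is > -51.53
This sign pattern matches Kappa.

Kappa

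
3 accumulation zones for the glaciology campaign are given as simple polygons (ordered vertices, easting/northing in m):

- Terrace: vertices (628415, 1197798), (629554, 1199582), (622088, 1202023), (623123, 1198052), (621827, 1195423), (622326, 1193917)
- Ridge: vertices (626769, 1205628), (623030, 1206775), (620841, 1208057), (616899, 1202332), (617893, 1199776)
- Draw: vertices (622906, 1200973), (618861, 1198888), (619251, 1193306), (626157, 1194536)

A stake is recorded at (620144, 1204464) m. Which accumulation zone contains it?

Ridge

Cast a ray rightward from (620144, 1204464). For each polygon, the edges (by vertex number in listed order) whose endpoints lie on opposite sides of northing = 1204464, where each meets that height, and whether that is right or left of the point:
Terrace: no edge straddles that height → 0 crossings.
Ridge: 3–4 at easting≈618367.0 (left), 5–1 at easting≈625003.5 (right) → 1 crossing.
Draw: no edge straddles that height → 0 crossings.
Only Ridge has an odd count, so the point is inside Ridge.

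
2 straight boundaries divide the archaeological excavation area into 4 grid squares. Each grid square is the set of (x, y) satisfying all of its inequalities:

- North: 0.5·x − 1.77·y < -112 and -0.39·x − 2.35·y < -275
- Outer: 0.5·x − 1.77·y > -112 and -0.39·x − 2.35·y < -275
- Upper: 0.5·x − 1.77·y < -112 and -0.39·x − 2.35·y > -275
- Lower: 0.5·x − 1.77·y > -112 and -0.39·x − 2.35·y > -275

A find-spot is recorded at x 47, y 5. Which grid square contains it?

Lower

0.5·47 − 1.77·5 = 14.650, which is > -112
-0.39·47 − 2.35·5 = -30.080, which is > -275
This sign pattern matches Lower.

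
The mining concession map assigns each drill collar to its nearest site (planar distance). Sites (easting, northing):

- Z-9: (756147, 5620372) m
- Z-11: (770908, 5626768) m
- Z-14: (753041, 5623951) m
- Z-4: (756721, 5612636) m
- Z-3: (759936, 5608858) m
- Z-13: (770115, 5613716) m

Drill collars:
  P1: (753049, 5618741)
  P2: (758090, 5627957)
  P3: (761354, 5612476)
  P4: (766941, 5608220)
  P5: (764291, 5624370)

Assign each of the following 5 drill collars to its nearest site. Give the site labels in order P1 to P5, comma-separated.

P1 → Z-9 (d²=12257765.00)
P2 → Z-14 (d²=41540437.00)
P3 → Z-3 (d²=15100648.00)
P4 → Z-13 (d²=40280292.00)
P5 → Z-11 (d²=49535093.00)

Z-9, Z-14, Z-3, Z-13, Z-11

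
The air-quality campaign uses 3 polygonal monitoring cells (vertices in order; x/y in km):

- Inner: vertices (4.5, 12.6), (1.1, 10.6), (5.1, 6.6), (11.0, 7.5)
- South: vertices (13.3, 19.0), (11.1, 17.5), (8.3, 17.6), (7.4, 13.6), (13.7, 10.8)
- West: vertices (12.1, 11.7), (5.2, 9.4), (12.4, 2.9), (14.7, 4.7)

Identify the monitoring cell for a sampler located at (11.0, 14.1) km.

Cast a ray rightward from (11.0, 14.1). For each polygon, the edges (by vertex number in listed order) whose endpoints lie on opposite sides of y = 14.1, where each meets that height, and whether that is right or left of the point:
Inner: no edge straddles that height → 0 crossings.
South: 3–4 at x≈7.51 (left), 5–1 at x≈13.54 (right) → 1 crossing.
West: no edge straddles that height → 0 crossings.
Only South has an odd count, so the point is inside South.

South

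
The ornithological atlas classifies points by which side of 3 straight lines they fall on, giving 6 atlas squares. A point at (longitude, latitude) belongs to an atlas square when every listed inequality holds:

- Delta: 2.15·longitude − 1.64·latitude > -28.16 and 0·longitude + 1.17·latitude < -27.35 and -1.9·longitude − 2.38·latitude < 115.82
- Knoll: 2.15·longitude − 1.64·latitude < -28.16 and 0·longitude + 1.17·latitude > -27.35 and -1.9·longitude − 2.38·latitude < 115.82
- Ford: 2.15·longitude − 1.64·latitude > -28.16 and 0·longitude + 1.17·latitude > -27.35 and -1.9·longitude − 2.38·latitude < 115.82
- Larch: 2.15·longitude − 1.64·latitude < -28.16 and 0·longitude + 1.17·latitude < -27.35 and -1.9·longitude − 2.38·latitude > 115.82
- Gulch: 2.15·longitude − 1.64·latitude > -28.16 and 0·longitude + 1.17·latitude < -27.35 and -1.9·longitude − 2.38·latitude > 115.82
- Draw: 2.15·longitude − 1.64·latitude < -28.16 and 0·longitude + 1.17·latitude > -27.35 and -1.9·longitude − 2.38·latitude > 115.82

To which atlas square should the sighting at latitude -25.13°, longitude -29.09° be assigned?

Delta

2.15·-29.09 − 1.64·-25.13 = -21.330, which is > -28.16
0·-29.09 + 1.17·-25.13 = -29.402, which is < -27.35
-1.9·-29.09 − 2.38·-25.13 = 115.080, which is < 115.82
This sign pattern matches Delta.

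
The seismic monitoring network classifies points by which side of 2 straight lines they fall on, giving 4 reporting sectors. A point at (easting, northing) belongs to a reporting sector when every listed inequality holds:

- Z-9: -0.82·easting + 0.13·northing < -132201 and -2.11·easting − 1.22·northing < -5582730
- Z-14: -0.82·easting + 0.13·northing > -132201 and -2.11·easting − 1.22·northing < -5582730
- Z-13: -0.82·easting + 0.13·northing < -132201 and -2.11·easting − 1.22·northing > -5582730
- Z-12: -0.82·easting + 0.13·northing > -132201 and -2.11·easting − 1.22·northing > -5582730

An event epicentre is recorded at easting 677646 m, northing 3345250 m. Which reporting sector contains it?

-0.82·677646 + 0.13·3345250 = -120787.220, which is > -132201
-2.11·677646 − 1.22·3345250 = -5511038.060, which is > -5582730
This sign pattern matches Z-12.

Z-12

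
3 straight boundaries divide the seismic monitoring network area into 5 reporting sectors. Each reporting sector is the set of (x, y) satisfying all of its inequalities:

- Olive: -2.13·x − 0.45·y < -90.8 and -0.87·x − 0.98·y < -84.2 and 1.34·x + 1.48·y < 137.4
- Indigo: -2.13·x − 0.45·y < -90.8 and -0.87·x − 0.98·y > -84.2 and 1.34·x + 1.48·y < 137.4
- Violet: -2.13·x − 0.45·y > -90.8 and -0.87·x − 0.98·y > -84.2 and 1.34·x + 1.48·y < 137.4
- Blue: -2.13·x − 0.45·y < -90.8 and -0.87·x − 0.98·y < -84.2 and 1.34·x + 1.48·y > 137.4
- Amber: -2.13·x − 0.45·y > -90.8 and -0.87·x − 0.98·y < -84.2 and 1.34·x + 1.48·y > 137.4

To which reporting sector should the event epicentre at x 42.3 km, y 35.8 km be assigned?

Indigo

-2.13·42.3 − 0.45·35.8 = -106.209, which is < -90.8
-0.87·42.3 − 0.98·35.8 = -71.885, which is > -84.2
1.34·42.3 + 1.48·35.8 = 109.666, which is < 137.4
This sign pattern matches Indigo.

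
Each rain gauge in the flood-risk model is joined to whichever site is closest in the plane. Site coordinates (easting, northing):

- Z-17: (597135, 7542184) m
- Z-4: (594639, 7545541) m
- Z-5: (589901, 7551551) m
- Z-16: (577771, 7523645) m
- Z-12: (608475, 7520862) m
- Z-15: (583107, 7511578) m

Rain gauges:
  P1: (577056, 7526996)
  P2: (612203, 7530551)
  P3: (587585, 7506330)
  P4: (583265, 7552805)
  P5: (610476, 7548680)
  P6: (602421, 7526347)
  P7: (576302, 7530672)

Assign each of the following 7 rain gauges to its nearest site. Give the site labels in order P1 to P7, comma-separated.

P1 → Z-16 (d²=11740426.00)
P2 → Z-12 (d²=107774705.00)
P3 → Z-15 (d²=47593988.00)
P4 → Z-5 (d²=45609012.00)
P5 → Z-17 (d²=220180297.00)
P6 → Z-12 (d²=66736141.00)
P7 → Z-16 (d²=51536690.00)

Z-16, Z-12, Z-15, Z-5, Z-17, Z-12, Z-16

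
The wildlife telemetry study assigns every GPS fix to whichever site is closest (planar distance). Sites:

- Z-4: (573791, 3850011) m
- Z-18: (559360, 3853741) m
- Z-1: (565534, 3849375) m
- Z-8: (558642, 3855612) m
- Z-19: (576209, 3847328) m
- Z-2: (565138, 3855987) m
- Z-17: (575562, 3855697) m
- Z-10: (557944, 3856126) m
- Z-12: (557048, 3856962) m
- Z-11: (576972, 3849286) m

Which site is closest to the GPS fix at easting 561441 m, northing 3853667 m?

Z-18

Squared distances to each site:
Z-4: 165888836.000; Z-18: 4336037.000; Z-1: 35173913.000; Z-8: 11617426.000; Z-19: 258276745.000; Z-2: 19050209.000; Z-17: 203523541.000; Z-10: 18275690.000; Z-12: 30155474.000; Z-11: 260405122.000.
Minimum at Z-18.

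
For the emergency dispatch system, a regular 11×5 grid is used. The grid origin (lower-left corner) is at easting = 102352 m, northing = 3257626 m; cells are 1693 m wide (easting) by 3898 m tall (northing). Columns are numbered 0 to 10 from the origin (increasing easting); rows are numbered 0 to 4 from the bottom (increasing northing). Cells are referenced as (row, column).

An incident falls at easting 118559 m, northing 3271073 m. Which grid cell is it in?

(3, 9)

Column index: ⌊(118559 − 102352) / 1693⌋ = ⌊9.573⌋ = 9
Row offset from origin: ⌊(3271073 − 3257626) / 3898⌋ = ⌊3.450⌋ = 3 → row 3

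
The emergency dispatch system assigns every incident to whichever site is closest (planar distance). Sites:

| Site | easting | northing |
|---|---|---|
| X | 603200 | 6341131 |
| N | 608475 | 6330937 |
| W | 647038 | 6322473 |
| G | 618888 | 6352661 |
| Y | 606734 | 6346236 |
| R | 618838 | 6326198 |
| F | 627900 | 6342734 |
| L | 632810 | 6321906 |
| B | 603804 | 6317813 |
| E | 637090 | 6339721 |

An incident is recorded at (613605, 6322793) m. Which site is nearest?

R

Squared distances to each site:
X: 444546269.000; N: 92641636.000; W: 1117867889.000; G: 920007513.000; Y: 596784890.000; R: 38978314.000; F: 601990506.000; L: 369618794.000; B: 120860001.000; E: 838102409.000.
Minimum at R.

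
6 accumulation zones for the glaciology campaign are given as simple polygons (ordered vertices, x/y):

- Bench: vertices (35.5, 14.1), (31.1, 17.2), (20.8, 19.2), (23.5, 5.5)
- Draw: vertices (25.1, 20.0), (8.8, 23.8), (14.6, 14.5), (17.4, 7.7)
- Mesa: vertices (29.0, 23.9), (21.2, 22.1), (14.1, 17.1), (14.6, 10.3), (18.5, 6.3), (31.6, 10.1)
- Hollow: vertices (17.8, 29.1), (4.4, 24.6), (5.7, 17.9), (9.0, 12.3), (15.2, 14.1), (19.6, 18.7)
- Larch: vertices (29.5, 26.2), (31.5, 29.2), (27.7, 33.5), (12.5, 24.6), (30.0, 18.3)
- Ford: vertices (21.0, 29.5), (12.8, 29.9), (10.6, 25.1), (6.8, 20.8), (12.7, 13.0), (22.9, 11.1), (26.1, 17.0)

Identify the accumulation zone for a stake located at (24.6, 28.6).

Cast a ray rightward from (24.6, 28.6). For each polygon, the edges (by vertex number in listed order) whose endpoints lie on opposite sides of y = 28.6, where each meets that height, and whether that is right or left of the point:
Bench: no edge straddles that height → 0 crossings.
Draw: no edge straddles that height → 0 crossings.
Mesa: no edge straddles that height → 0 crossings.
Hollow: 1–2 at x≈16.31 (left), 6–1 at x≈17.89 (left) → 0 crossings.
Larch: 1–2 at x≈31.10 (right), 3–4 at x≈19.33 (left) → 1 crossing.
Ford: 2–3 at x≈12.20 (left), 7–1 at x≈21.37 (left) → 0 crossings.
Only Larch has an odd count, so the point is inside Larch.

Larch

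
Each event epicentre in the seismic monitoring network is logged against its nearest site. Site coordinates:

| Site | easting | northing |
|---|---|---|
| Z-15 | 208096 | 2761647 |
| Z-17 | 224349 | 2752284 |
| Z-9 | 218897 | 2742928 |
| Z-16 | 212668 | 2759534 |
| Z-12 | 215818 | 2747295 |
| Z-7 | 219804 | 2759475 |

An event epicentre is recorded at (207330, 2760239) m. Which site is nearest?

Squared distances to each site:
Z-15: 2569220.000; Z-17: 352928386.000; Z-9: 433466210.000; Z-16: 28991269.000; Z-12: 239593280.000; Z-7: 156184372.000.
Minimum at Z-15.

Z-15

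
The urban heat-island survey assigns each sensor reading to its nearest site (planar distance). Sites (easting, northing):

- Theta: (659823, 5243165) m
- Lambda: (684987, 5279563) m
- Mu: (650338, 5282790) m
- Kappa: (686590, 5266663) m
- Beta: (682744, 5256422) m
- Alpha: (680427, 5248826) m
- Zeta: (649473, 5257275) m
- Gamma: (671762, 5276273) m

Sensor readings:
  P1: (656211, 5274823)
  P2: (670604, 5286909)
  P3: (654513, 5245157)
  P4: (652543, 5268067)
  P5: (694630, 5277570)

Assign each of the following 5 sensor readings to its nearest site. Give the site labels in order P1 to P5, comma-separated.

Mu, Gamma, Theta, Zeta, Lambda

P1 → Mu (d²=97965218.00)
P2 → Gamma (d²=114465460.00)
P3 → Theta (d²=32164164.00)
P4 → Zeta (d²=125892164.00)
P5 → Lambda (d²=96959498.00)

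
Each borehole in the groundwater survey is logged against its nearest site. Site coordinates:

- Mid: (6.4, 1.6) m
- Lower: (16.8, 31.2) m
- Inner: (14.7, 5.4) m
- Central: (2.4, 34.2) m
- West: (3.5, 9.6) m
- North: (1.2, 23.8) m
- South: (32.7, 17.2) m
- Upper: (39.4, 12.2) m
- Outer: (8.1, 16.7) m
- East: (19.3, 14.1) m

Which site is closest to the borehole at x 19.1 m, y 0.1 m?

Squared distances to each site:
Mid: 163.540; Lower: 972.500; Inner: 47.450; Central: 1441.700; West: 333.610; North: 882.100; South: 477.370; Upper: 558.500; Outer: 396.560; East: 196.040.
Minimum at Inner.

Inner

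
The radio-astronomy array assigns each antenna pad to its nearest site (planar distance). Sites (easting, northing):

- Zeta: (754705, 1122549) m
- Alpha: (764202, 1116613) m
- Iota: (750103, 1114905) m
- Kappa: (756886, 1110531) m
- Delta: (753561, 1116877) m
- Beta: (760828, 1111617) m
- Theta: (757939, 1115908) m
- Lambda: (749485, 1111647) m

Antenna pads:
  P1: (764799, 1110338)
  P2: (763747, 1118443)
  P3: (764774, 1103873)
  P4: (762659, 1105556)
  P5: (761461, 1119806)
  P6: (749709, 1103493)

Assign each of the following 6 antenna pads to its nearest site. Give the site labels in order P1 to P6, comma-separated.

P1 → Beta (d²=17404682.00)
P2 → Alpha (d²=3555925.00)
P3 → Beta (d²=75540452.00)
P4 → Beta (d²=40088282.00)
P5 → Alpha (d²=17708330.00)
P6 → Lambda (d²=66537892.00)

Beta, Alpha, Beta, Beta, Alpha, Lambda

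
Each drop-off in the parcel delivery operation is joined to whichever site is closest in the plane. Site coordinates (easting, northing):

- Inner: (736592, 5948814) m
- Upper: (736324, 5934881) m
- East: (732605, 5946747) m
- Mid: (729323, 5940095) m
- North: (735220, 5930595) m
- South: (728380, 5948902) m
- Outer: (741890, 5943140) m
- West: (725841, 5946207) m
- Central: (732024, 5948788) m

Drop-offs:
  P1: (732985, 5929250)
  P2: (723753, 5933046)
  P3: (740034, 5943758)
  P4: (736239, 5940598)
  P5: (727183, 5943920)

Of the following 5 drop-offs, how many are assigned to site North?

P1 → North
P2 → Mid
P3 → Outer
P4 → Upper
P5 → West
1 of the 5 goes to North.

1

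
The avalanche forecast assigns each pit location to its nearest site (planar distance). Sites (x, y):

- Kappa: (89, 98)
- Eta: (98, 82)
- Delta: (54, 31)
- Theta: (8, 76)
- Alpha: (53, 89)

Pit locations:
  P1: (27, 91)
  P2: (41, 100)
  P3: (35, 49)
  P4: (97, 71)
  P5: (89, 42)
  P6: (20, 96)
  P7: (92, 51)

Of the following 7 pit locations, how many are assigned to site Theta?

2

P1 → Theta
P2 → Alpha
P3 → Delta
P4 → Eta
P5 → Delta
P6 → Theta
P7 → Eta
2 of the 7 go to Theta.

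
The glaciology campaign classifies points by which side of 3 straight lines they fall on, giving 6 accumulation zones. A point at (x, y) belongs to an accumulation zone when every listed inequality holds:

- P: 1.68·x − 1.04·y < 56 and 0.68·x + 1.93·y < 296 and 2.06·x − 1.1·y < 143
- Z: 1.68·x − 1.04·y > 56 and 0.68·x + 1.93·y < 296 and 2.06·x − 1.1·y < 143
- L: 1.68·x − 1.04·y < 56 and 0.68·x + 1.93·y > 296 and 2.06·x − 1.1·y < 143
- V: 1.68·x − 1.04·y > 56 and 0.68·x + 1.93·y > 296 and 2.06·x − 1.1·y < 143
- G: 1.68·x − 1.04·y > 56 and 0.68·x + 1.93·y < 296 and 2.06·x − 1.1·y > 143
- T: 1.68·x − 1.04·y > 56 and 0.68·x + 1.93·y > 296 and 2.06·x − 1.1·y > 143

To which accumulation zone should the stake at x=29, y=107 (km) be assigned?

P

1.68·29 − 1.04·107 = -62.560, which is < 56
0.68·29 + 1.93·107 = 226.230, which is < 296
2.06·29 − 1.1·107 = -57.960, which is < 143
This sign pattern matches P.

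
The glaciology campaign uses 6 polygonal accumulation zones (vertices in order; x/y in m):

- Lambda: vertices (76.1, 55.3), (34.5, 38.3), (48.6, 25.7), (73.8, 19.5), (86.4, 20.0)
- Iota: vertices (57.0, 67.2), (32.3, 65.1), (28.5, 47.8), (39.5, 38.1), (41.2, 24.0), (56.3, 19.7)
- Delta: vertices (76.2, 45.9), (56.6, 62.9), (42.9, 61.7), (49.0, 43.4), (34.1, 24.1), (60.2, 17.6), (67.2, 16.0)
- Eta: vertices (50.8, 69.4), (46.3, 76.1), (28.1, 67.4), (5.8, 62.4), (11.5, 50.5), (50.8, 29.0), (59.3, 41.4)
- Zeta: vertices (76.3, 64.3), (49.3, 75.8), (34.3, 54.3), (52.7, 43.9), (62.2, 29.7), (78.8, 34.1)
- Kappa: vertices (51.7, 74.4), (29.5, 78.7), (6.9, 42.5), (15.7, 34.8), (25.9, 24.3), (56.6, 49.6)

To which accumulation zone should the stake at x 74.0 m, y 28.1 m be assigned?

Cast a ray rightward from (74.0, 28.1). For each polygon, the edges (by vertex number in listed order) whose endpoints lie on opposite sides of y = 28.1, where each meets that height, and whether that is right or left of the point:
Lambda: 2–3 at x≈45.91 (left), 5–1 at x≈84.04 (right) → 1 crossing.
Iota: 4–5 at x≈40.71 (left), 6–1 at x≈56.42 (left) → 0 crossings.
Delta: 4–5 at x≈37.19 (left), 7–1 at x≈70.84 (left) → 0 crossings.
Eta: no edge straddles that height → 0 crossings.
Zeta: no edge straddles that height → 0 crossings.
Kappa: 4–5 at x≈22.21 (left), 5–6 at x≈30.51 (left) → 0 crossings.
Only Lambda has an odd count, so the point is inside Lambda.

Lambda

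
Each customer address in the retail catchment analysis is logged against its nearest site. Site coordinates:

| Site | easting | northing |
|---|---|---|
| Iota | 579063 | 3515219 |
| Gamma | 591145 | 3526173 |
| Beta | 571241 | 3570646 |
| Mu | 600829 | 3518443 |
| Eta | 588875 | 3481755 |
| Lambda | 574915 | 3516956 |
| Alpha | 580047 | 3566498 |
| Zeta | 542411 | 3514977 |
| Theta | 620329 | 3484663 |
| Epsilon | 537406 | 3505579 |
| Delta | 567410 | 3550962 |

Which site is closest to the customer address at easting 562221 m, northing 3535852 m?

Delta

Squared distances to each site:
Iota: 709373653.000; Gamma: 930280817.000; Beta: 1291982836.000; Mu: 1793650945.000; Eta: 3636921125.000; Lambda: 518196452.000; Alpha: 1256943592.000; Zeta: 828201725.000; Theta: 5996853385.000; Epsilon: 1532238754.000; Delta: 255237821.000.
Minimum at Delta.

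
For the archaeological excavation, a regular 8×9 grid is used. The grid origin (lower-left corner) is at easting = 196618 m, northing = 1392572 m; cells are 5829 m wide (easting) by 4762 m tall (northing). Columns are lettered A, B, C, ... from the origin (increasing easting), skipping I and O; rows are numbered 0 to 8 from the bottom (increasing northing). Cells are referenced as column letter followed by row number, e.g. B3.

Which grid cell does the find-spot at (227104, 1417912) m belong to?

Column index: ⌊(227104 − 196618) / 5829⌋ = ⌊5.230⌋ = 5 → column F
Row offset from origin: ⌊(1417912 − 1392572) / 4762⌋ = ⌊5.321⌋ = 5 → row 5

F5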